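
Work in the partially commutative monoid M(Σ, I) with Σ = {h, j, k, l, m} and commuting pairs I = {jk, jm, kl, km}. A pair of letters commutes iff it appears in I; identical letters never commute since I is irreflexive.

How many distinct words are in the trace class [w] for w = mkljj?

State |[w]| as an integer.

piece 0:m — minimal
piece 1:k — minimal
piece 2:l rests on {0:m}
piece 3:j rests on {2:l}
piece 4:j rests on {3:j}
minimal pieces: {0:m, 1:k}
ways to finish when only these pieces remain (= sum over removing one remaining piece with nothing left below it):
  1 left: {1}→1  {4}→1
  2 left: {1,4}→2  {3,4}→1
  3 left: {1,3,4}→3  {2,3,4}→1
  placing 0:m first → 4 extensions
  placing 1:k first → 1 extensions
total linear extensions = 5

5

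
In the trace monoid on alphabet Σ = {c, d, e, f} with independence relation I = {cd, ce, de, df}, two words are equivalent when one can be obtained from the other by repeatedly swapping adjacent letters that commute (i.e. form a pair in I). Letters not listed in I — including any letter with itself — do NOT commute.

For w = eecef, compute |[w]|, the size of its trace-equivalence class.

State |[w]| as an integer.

4

0(e) covers ∅
1(e) covers 0:e
2(c) covers ∅
3(e) covers 1:e
4(f) covers 2:c, 3:e
floor of heap: 0:e, 2:c
completions by unplaced set U, small U first (add the entries for U minus each lowest piece of U):
  |U|=1: {4}:1
  |U|=2: {2,4}:1  {3,4}:1
  |U|=3: {1,3,4}:1  {2,3,4}:2
  start at 0(e): 3
  start at 2(c): 1
sum over floor = 4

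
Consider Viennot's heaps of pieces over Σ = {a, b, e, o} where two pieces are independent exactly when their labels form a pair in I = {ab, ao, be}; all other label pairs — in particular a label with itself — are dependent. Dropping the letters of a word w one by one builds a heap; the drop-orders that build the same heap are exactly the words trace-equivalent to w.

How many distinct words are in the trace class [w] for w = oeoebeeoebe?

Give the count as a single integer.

12

piece 0:o — minimal
piece 1:e rests on {0:o}
piece 2:o rests on {1:e}
piece 3:e rests on {2:o}
piece 4:b rests on {2:o}
piece 5:e rests on {3:e}
piece 6:e rests on {5:e}
piece 7:o rests on {4:b, 6:e}
piece 8:e rests on {7:o}
piece 9:b rests on {7:o}
piece 10:e rests on {8:e}
minimal pieces: {0:o}
ways to finish when only these pieces remain (= sum over removing one remaining piece with nothing left below it):
  1 left: {9}→1  {10}→1
  2 left: {8,10}→1  {9,10}→2
  3 left: {8,9,10}→3
  4 left: {7,8,9,10}→3
  5 left: {4,7,8,9,10}→3  {6,7,8,9,10}→3
  6 left: {4,6,7,8,9,10}→6  {5,6,7,8,9,10}→3
  7 left: {3,5,6,7,8,9,10}→3  {4,5,6,7,8,9,10}→9
  8 left: {3,4,5,6,7,8,9,10}→12
  9 left: {2,3,4,5,6,7,8,9,10}→12
  placing 0:o first → 12 extensions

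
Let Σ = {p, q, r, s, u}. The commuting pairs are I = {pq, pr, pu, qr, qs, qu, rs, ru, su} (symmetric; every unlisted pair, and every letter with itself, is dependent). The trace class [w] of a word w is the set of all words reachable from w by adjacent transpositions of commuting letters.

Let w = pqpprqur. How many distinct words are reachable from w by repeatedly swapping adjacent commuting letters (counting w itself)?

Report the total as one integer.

1680

0(p) covers ∅
1(q) covers ∅
2(p) covers 0:p
3(p) covers 2:p
4(r) covers ∅
5(q) covers 1:q
6(u) covers ∅
7(r) covers 4:r
floor of heap: 0:p, 1:q, 4:r, 6:u
completions by unplaced set U, small U first (add the entries for U minus each lowest piece of U):
  |U|=1: {3}:1  {5}:1  {6}:1  {7}:1
  |U|=2: {1,5}:1  {2,3}:1  {3,5}:2  {3,6}:2  {3,7}:2  {4,7}:1  {5,6}:2  {5,7}:2  {6,7}:2
  |U|=3: {0,2,3}:1  {1,3,5}:3  {1,5,6}:3  {1,5,7}:3  {2,3,5}:3  {2,3,6}:3  {2,3,7}:3  {3,4,7}:3  {3,5,6}:6  {3,5,7}:6  {3,6,7}:6  {4,5,7}:3  {4,6,7}:3  {5,6,7}:6
  |U|=4: {0,2,3,5}:4  {0,2,3,6}:4  {0,2,3,7}:4  {1,2,3,5}:6  {1,3,5,6}:12  {1,3,5,7}:12  {1,4,5,7}:6  {1,5,6,7}:12  {2,3,4,7}:6  {2,3,5,6}:12  {2,3,5,7}:12  {2,3,6,7}:12  {3,4,5,7}:12  {3,4,6,7}:12  {3,5,6,7}:24  {4,5,6,7}:12
  |U|=5: {0,1,2,3,5}:10  {0,2,3,4,7}:10  {0,2,3,5,6}:20  {0,2,3,5,7}:20  {0,2,3,6,7}:20  {1,2,3,5,6}:30  {1,2,3,5,7}:30  {1,3,4,5,7}:30  {1,3,5,6,7}:60  {1,4,5,6,7}:30  {2,3,4,5,7}:30  {2,3,4,6,7}:30  {2,3,5,6,7}:60  {3,4,5,6,7}:60
  |U|=6: {0,1,2,3,5,6}:60  {0,1,2,3,5,7}:60  {0,2,3,4,5,7}:60  {0,2,3,4,6,7}:60  {0,2,3,5,6,7}:120  {1,2,3,4,5,7}:90  {1,2,3,5,6,7}:180  {1,3,4,5,6,7}:180  {2,3,4,5,6,7}:180
  start at 0(p): 630
  start at 1(q): 420
  start at 4(r): 420
  start at 6(u): 210
sum over floor = 1680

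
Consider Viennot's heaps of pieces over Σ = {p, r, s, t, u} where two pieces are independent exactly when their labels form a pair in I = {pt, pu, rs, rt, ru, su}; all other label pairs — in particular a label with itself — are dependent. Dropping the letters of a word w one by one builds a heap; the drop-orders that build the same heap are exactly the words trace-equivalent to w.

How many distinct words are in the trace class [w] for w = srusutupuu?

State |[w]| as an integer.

#0=s has no predecessor
#1=r has no predecessor
#2=u has no predecessor
#3=s depends on [0:s]
#4=u depends on [2:u]
#5=t depends on [3:s, 4:u]
#6=u depends on [5:t]
#7=p depends on [1:r, 3:s]
#8=u depends on [6:u]
#9=u depends on [8:u]
sources: [0:s, 1:r, 2:u]
N(rest) = Σ N(rest − s) over sources s of rest; N(one piece) = 1:
  size 1 → [7]=1  [9]=1
  size 2 → [1,7]=1  [7,9]=2  [8,9]=1
  size 3 → [1,7,9]=3  [6,8,9]=1  [7,8,9]=3
  size 4 → [1,7,8,9]=6  [5,6,8,9]=1  [6,7,8,9]=4
  size 5 → [1,6,7,8,9]=10  [4,5,6,8,9]=1  [5,6,7,8,9]=5
  size 6 → [1,5,6,7,8,9]=15  [2,4,5,6,8,9]=1  [3,5,6,7,8,9]=5  [4,5,6,7,8,9]=6
  size 7 → [0,3,5,6,7,8,9]=5  [1,3,5,6,7,8,9]=20  [1,4,5,6,7,8,9]=21  [2,4,5,6,7,8,9]=7  [3,4,5,6,7,8,9]=11
  size 8 → [0,1,3,5,6,7,8,9]=25  [0,3,4,5,6,7,8,9]=16  [1,2,4,5,6,7,8,9]=28  [1,3,4,5,6,7,8,9]=52  [2,3,4,5,6,7,8,9]=18
  first=0(s) contributes 98
  first=1(r) contributes 34
  first=2(u) contributes 93
|[w]| = 225

225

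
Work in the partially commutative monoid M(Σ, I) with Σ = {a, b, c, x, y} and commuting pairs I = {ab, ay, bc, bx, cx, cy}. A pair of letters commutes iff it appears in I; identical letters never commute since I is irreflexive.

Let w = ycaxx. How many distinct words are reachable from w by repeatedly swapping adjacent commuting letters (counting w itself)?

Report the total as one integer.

0(y) covers ∅
1(c) covers ∅
2(a) covers 1:c
3(x) covers 0:y, 2:a
4(x) covers 3:x
floor of heap: 0:y, 1:c
completions by unplaced set U, small U first (add the entries for U minus each lowest piece of U):
  |U|=1: {4}:1
  |U|=2: {3,4}:1
  |U|=3: {0,3,4}:1  {2,3,4}:1
  start at 0(y): 1
  start at 1(c): 2
sum over floor = 3

3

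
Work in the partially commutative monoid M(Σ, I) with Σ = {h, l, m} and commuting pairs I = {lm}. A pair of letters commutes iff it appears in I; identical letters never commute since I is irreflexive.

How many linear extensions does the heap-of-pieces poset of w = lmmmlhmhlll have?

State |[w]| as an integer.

piece 0:l — minimal
piece 1:m — minimal
piece 2:m rests on {1:m}
piece 3:m rests on {2:m}
piece 4:l rests on {0:l}
piece 5:h rests on {3:m, 4:l}
piece 6:m rests on {5:h}
piece 7:h rests on {6:m}
piece 8:l rests on {7:h}
piece 9:l rests on {8:l}
piece 10:l rests on {9:l}
minimal pieces: {0:l, 1:m}
ways to finish when only these pieces remain (= sum over removing one remaining piece with nothing left below it):
  1 left: {10}→1
  2 left: {9,10}→1
  3 left: {8,9,10}→1
  4 left: {7,8,9,10}→1
  5 left: {6,7,8,9,10}→1
  6 left: {5,6,7,8,9,10}→1
  7 left: {3,5,6,7,8,9,10}→1  {4,5,6,7,8,9,10}→1
  8 left: {0,4,5,6,7,8,9,10}→1  {2,3,5,6,7,8,9,10}→1  {3,4,5,6,7,8,9,10}→2
  9 left: {0,3,4,5,6,7,8,9,10}→3  {1,2,3,5,6,7,8,9,10}→1  {2,3,4,5,6,7,8,9,10}→3
  placing 0:l first → 4 extensions
  placing 1:m first → 6 extensions
total linear extensions = 10

10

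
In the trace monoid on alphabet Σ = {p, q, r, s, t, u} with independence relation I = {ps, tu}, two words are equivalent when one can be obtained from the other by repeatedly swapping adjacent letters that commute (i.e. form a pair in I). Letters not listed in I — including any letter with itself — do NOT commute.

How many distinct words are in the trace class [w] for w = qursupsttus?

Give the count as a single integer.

drop 0:q onto floor
drop 1:u onto {0:q}
drop 2:r onto {1:u}
drop 3:s onto {2:r}
drop 4:u onto {3:s}
drop 5:p onto {4:u}
drop 6:s onto {4:u}
drop 7:t onto {5:p, 6:s}
drop 8:t onto {7:t}
drop 9:u onto {5:p, 6:s}
drop 10:s onto {8:t, 9:u}
ground layer = {0:q}
drop-orders for the pieces not yet dropped (sum over which currently-grounded one goes next):
  1 to go: {10} 1
  2 to go: {8,10} 1  {9,10} 1
  3 to go: {7,8,10} 1  {8,9,10} 2
  4 to go: {7,8,9,10} 3
  5 to go: {5,7,8,9,10} 3  {6,7,8,9,10} 3
  6 to go: {5,6,7,8,9,10} 6
  7 to go: {4,5,6,7,8,9,10} 6
  8 to go: {3,4,5,6,7,8,9,10} 6
  9 to go: {2,3,4,5,6,7,8,9,10} 6
  if 0:q drops first: 6 orders

6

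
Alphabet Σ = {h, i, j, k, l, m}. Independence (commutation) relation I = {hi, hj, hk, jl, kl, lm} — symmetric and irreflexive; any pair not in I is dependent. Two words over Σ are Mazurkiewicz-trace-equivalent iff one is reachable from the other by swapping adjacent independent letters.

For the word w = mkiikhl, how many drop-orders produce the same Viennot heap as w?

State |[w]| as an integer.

piece 0:m — minimal
piece 1:k rests on {0:m}
piece 2:i rests on {1:k}
piece 3:i rests on {2:i}
piece 4:k rests on {3:i}
piece 5:h rests on {0:m}
piece 6:l rests on {3:i, 5:h}
minimal pieces: {0:m}
ways to finish when only these pieces remain (= sum over removing one remaining piece with nothing left below it):
  1 left: {4}→1  {6}→1
  2 left: {4,6}→2  {5,6}→1
  3 left: {3,4,6}→2  {4,5,6}→3
  4 left: {2,3,4,6}→2  {3,4,5,6}→5
  5 left: {1,2,3,4,6}→2  {2,3,4,5,6}→7
  placing 0:m first → 9 extensions

9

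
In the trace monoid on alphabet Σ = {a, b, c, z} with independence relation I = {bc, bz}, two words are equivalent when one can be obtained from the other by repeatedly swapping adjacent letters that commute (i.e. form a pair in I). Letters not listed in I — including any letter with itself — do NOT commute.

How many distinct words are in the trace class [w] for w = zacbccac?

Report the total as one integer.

4

piece 0:z — minimal
piece 1:a rests on {0:z}
piece 2:c rests on {1:a}
piece 3:b rests on {1:a}
piece 4:c rests on {2:c}
piece 5:c rests on {4:c}
piece 6:a rests on {3:b, 5:c}
piece 7:c rests on {6:a}
minimal pieces: {0:z}
ways to finish when only these pieces remain (= sum over removing one remaining piece with nothing left below it):
  1 left: {7}→1
  2 left: {6,7}→1
  3 left: {3,6,7}→1  {5,6,7}→1
  4 left: {3,5,6,7}→2  {4,5,6,7}→1
  5 left: {2,4,5,6,7}→1  {3,4,5,6,7}→3
  6 left: {2,3,4,5,6,7}→4
  placing 0:z first → 4 extensions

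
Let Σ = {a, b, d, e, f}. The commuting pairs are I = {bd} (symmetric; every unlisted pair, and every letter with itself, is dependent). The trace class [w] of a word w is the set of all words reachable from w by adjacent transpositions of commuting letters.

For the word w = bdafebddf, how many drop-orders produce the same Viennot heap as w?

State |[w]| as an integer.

6

0(b) covers ∅
1(d) covers ∅
2(a) covers 0:b, 1:d
3(f) covers 2:a
4(e) covers 3:f
5(b) covers 4:e
6(d) covers 4:e
7(d) covers 6:d
8(f) covers 5:b, 7:d
floor of heap: 0:b, 1:d
completions by unplaced set U, small U first (add the entries for U minus each lowest piece of U):
  |U|=1: {8}:1
  |U|=2: {5,8}:1  {7,8}:1
  |U|=3: {5,7,8}:2  {6,7,8}:1
  |U|=4: {5,6,7,8}:3
  |U|=5: {4,5,6,7,8}:3
  |U|=6: {3,4,5,6,7,8}:3
  |U|=7: {2,3,4,5,6,7,8}:3
  start at 0(b): 3
  start at 1(d): 3
sum over floor = 6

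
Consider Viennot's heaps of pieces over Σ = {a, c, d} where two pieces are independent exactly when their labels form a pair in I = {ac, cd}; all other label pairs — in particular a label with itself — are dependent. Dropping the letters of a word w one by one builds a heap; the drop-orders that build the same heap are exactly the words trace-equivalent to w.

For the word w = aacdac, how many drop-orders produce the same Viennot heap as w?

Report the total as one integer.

drop 0:a onto floor
drop 1:a onto {0:a}
drop 2:c onto floor
drop 3:d onto {1:a}
drop 4:a onto {3:d}
drop 5:c onto {2:c}
ground layer = {0:a, 2:c}
drop-orders for the pieces not yet dropped (sum over which currently-grounded one goes next):
  1 to go: {4} 1  {5} 1
  2 to go: {2,5} 1  {3,4} 1  {4,5} 2
  3 to go: {1,3,4} 1  {2,4,5} 3  {3,4,5} 3
  4 to go: {0,1,3,4} 1  {1,3,4,5} 4  {2,3,4,5} 6
  if 0:a drops first: 10 orders
  if 2:c drops first: 5 orders
heap linearizations: 15

15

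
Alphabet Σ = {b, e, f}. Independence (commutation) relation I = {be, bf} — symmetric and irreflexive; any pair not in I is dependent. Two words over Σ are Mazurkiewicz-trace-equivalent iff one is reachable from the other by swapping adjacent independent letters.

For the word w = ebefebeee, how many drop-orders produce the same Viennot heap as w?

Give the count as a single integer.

#0=e has no predecessor
#1=b has no predecessor
#2=e depends on [0:e]
#3=f depends on [2:e]
#4=e depends on [3:f]
#5=b depends on [1:b]
#6=e depends on [4:e]
#7=e depends on [6:e]
#8=e depends on [7:e]
sources: [0:e, 1:b]
N(rest) = Σ N(rest − s) over sources s of rest; N(one piece) = 1:
  size 1 → [5]=1  [8]=1
  size 2 → [1,5]=1  [5,8]=2  [7,8]=1
  size 3 → [1,5,8]=3  [5,7,8]=3  [6,7,8]=1
  size 4 → [1,5,7,8]=6  [4,6,7,8]=1  [5,6,7,8]=4
  size 5 → [1,5,6,7,8]=10  [3,4,6,7,8]=1  [4,5,6,7,8]=5
  size 6 → [1,4,5,6,7,8]=15  [2,3,4,6,7,8]=1  [3,4,5,6,7,8]=6
  size 7 → [0,2,3,4,6,7,8]=1  [1,3,4,5,6,7,8]=21  [2,3,4,5,6,7,8]=7
  first=0(e) contributes 28
  first=1(b) contributes 8
|[w]| = 36

36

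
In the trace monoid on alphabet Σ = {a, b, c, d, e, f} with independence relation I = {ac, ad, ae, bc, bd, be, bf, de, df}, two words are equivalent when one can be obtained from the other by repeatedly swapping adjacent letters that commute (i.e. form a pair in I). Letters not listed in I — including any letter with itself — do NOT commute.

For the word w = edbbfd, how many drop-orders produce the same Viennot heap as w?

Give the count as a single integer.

90

0(e) covers ∅
1(d) covers ∅
2(b) covers ∅
3(b) covers 2:b
4(f) covers 0:e
5(d) covers 1:d
floor of heap: 0:e, 1:d, 2:b
completions by unplaced set U, small U first (add the entries for U minus each lowest piece of U):
  |U|=1: {3}:1  {4}:1  {5}:1
  |U|=2: {0,4}:1  {1,5}:1  {2,3}:1  {3,4}:2  {3,5}:2  {4,5}:2
  |U|=3: {0,3,4}:3  {0,4,5}:3  {1,3,5}:3  {1,4,5}:3  {2,3,4}:3  {2,3,5}:3  {3,4,5}:6
  |U|=4: {0,1,4,5}:6  {0,2,3,4}:6  {0,3,4,5}:12  {1,2,3,5}:6  {1,3,4,5}:12  {2,3,4,5}:12
  start at 0(e): 30
  start at 1(d): 30
  start at 2(b): 30
sum over floor = 90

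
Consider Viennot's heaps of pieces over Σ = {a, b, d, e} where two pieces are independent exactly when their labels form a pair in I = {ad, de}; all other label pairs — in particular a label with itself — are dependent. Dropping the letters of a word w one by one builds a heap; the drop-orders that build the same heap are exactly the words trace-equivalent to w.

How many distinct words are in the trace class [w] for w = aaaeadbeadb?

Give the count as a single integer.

drop 0:a onto floor
drop 1:a onto {0:a}
drop 2:a onto {1:a}
drop 3:e onto {2:a}
drop 4:a onto {3:e}
drop 5:d onto floor
drop 6:b onto {4:a, 5:d}
drop 7:e onto {6:b}
drop 8:a onto {7:e}
drop 9:d onto {6:b}
drop 10:b onto {8:a, 9:d}
ground layer = {0:a, 5:d}
drop-orders for the pieces not yet dropped (sum over which currently-grounded one goes next):
  1 to go: {10} 1
  2 to go: {8,10} 1  {9,10} 1
  3 to go: {7,8,10} 1  {8,9,10} 2
  4 to go: {7,8,9,10} 3
  5 to go: {6,7,8,9,10} 3
  6 to go: {4,6,7,8,9,10} 3  {5,6,7,8,9,10} 3
  7 to go: {3,4,6,7,8,9,10} 3  {4,5,6,7,8,9,10} 6
  8 to go: {2,3,4,6,7,8,9,10} 3  {3,4,5,6,7,8,9,10} 9
  9 to go: {1,2,3,4,6,7,8,9,10} 3  {2,3,4,5,6,7,8,9,10} 12
  if 0:a drops first: 15 orders
  if 5:d drops first: 3 orders
heap linearizations: 18

18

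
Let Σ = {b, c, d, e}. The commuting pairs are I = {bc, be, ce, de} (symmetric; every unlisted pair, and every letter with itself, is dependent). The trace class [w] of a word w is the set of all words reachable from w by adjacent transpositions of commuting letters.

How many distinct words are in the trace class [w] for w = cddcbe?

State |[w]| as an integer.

12

drop 0:c onto floor
drop 1:d onto {0:c}
drop 2:d onto {1:d}
drop 3:c onto {2:d}
drop 4:b onto {2:d}
drop 5:e onto floor
ground layer = {0:c, 5:e}
drop-orders for the pieces not yet dropped (sum over which currently-grounded one goes next):
  1 to go: {3} 1  {4} 1  {5} 1
  2 to go: {3,4} 2  {3,5} 2  {4,5} 2
  3 to go: {2,3,4} 2  {3,4,5} 6
  4 to go: {1,2,3,4} 2  {2,3,4,5} 8
  if 0:c drops first: 10 orders
  if 5:e drops first: 2 orders
heap linearizations: 12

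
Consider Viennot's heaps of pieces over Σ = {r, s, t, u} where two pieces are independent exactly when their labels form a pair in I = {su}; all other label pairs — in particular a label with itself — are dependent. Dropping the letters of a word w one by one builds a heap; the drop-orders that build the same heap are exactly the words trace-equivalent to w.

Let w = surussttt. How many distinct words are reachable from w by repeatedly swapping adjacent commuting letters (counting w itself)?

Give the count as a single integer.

6

0(s) covers ∅
1(u) covers ∅
2(r) covers 0:s, 1:u
3(u) covers 2:r
4(s) covers 2:r
5(s) covers 4:s
6(t) covers 3:u, 5:s
7(t) covers 6:t
8(t) covers 7:t
floor of heap: 0:s, 1:u
completions by unplaced set U, small U first (add the entries for U minus each lowest piece of U):
  |U|=1: {8}:1
  |U|=2: {7,8}:1
  |U|=3: {6,7,8}:1
  |U|=4: {3,6,7,8}:1  {5,6,7,8}:1
  |U|=5: {3,5,6,7,8}:2  {4,5,6,7,8}:1
  |U|=6: {3,4,5,6,7,8}:3
  |U|=7: {2,3,4,5,6,7,8}:3
  start at 0(s): 3
  start at 1(u): 3
sum over floor = 6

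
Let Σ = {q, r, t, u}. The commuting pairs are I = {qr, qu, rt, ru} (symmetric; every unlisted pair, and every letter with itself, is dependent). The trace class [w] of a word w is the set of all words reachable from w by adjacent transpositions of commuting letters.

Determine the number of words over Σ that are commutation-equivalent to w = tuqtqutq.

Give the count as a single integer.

0(t) covers ∅
1(u) covers 0:t
2(q) covers 0:t
3(t) covers 1:u, 2:q
4(q) covers 3:t
5(u) covers 3:t
6(t) covers 4:q, 5:u
7(q) covers 6:t
floor of heap: 0:t
completions by unplaced set U, small U first (add the entries for U minus each lowest piece of U):
  |U|=1: {7}:1
  |U|=2: {6,7}:1
  |U|=3: {4,6,7}:1  {5,6,7}:1
  |U|=4: {4,5,6,7}:2
  |U|=5: {3,4,5,6,7}:2
  |U|=6: {1,3,4,5,6,7}:2  {2,3,4,5,6,7}:2
  start at 0(t): 4

4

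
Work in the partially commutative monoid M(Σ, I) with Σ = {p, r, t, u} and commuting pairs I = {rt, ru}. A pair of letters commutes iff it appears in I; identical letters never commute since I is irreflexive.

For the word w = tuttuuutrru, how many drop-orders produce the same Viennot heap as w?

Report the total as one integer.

55

drop 0:t onto floor
drop 1:u onto {0:t}
drop 2:t onto {1:u}
drop 3:t onto {2:t}
drop 4:u onto {3:t}
drop 5:u onto {4:u}
drop 6:u onto {5:u}
drop 7:t onto {6:u}
drop 8:r onto floor
drop 9:r onto {8:r}
drop 10:u onto {7:t}
ground layer = {0:t, 8:r}
drop-orders for the pieces not yet dropped (sum over which currently-grounded one goes next):
  1 to go: {9} 1  {10} 1
  2 to go: {7,10} 1  {8,9} 1  {9,10} 2
  3 to go: {6,7,10} 1  {7,9,10} 3  {8,9,10} 3
  4 to go: {5,6,7,10} 1  {6,7,9,10} 4  {7,8,9,10} 6
  5 to go: {4,5,6,7,10} 1  {5,6,7,9,10} 5  {6,7,8,9,10} 10
  6 to go: {3,4,5,6,7,10} 1  {4,5,6,7,9,10} 6  {5,6,7,8,9,10} 15
  7 to go: {2,3,4,5,6,7,10} 1  {3,4,5,6,7,9,10} 7  {4,5,6,7,8,9,10} 21
  8 to go: {1,2,3,4,5,6,7,10} 1  {2,3,4,5,6,7,9,10} 8  {3,4,5,6,7,8,9,10} 28
  9 to go: {0,1,2,3,4,5,6,7,10} 1  {1,2,3,4,5,6,7,9,10} 9  {2,3,4,5,6,7,8,9,10} 36
  if 0:t drops first: 45 orders
  if 8:r drops first: 10 orders
heap linearizations: 55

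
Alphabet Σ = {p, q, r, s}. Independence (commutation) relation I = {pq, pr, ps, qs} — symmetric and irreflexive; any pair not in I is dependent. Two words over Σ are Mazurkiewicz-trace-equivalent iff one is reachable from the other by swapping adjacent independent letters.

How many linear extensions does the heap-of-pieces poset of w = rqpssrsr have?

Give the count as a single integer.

24

#0=r has no predecessor
#1=q depends on [0:r]
#2=p has no predecessor
#3=s depends on [0:r]
#4=s depends on [3:s]
#5=r depends on [1:q, 4:s]
#6=s depends on [5:r]
#7=r depends on [6:s]
sources: [0:r, 2:p]
N(rest) = Σ N(rest − s) over sources s of rest; N(one piece) = 1:
  size 1 → [2]=1  [7]=1
  size 2 → [2,7]=2  [6,7]=1
  size 3 → [2,6,7]=3  [5,6,7]=1
  size 4 → [1,5,6,7]=1  [2,5,6,7]=4  [4,5,6,7]=1
  size 5 → [1,2,5,6,7]=5  [1,4,5,6,7]=2  [2,4,5,6,7]=5  [3,4,5,6,7]=1
  size 6 → [1,2,4,5,6,7]=12  [1,3,4,5,6,7]=3  [2,3,4,5,6,7]=6
  first=0(r) contributes 21
  first=2(p) contributes 3
|[w]| = 24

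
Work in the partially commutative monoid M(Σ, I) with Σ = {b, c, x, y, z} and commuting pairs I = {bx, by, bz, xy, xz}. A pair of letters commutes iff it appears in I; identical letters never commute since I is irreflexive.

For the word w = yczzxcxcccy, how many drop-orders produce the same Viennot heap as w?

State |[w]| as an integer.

3

piece 0:y — minimal
piece 1:c rests on {0:y}
piece 2:z rests on {1:c}
piece 3:z rests on {2:z}
piece 4:x rests on {1:c}
piece 5:c rests on {3:z, 4:x}
piece 6:x rests on {5:c}
piece 7:c rests on {6:x}
piece 8:c rests on {7:c}
piece 9:c rests on {8:c}
piece 10:y rests on {9:c}
minimal pieces: {0:y}
ways to finish when only these pieces remain (= sum over removing one remaining piece with nothing left below it):
  1 left: {10}→1
  2 left: {9,10}→1
  3 left: {8,9,10}→1
  4 left: {7,8,9,10}→1
  5 left: {6,7,8,9,10}→1
  6 left: {5,6,7,8,9,10}→1
  7 left: {3,5,6,7,8,9,10}→1  {4,5,6,7,8,9,10}→1
  8 left: {2,3,5,6,7,8,9,10}→1  {3,4,5,6,7,8,9,10}→2
  9 left: {2,3,4,5,6,7,8,9,10}→3
  placing 0:y first → 3 extensions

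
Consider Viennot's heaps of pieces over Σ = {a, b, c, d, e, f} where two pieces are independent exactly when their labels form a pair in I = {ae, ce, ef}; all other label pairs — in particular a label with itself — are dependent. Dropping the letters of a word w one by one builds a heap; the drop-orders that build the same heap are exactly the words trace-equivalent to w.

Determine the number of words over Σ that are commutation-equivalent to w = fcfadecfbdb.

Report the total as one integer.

3

piece 0:f — minimal
piece 1:c rests on {0:f}
piece 2:f rests on {1:c}
piece 3:a rests on {2:f}
piece 4:d rests on {3:a}
piece 5:e rests on {4:d}
piece 6:c rests on {4:d}
piece 7:f rests on {6:c}
piece 8:b rests on {5:e, 7:f}
piece 9:d rests on {8:b}
piece 10:b rests on {9:d}
minimal pieces: {0:f}
ways to finish when only these pieces remain (= sum over removing one remaining piece with nothing left below it):
  1 left: {10}→1
  2 left: {9,10}→1
  3 left: {8,9,10}→1
  4 left: {5,8,9,10}→1  {7,8,9,10}→1
  5 left: {5,7,8,9,10}→2  {6,7,8,9,10}→1
  6 left: {5,6,7,8,9,10}→3
  7 left: {4,5,6,7,8,9,10}→3
  8 left: {3,4,5,6,7,8,9,10}→3
  9 left: {2,3,4,5,6,7,8,9,10}→3
  placing 0:f first → 3 extensions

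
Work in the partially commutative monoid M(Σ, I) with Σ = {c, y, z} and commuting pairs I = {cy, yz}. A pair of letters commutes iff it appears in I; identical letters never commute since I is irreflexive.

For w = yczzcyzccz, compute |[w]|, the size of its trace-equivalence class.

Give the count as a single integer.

0(y) covers ∅
1(c) covers ∅
2(z) covers 1:c
3(z) covers 2:z
4(c) covers 3:z
5(y) covers 0:y
6(z) covers 4:c
7(c) covers 6:z
8(c) covers 7:c
9(z) covers 8:c
floor of heap: 0:y, 1:c
completions by unplaced set U, small U first (add the entries for U minus each lowest piece of U):
  |U|=1: {5}:1  {9}:1
  |U|=2: {0,5}:1  {5,9}:2  {8,9}:1
  |U|=3: {0,5,9}:3  {5,8,9}:3  {7,8,9}:1
  |U|=4: {0,5,8,9}:6  {5,7,8,9}:4  {6,7,8,9}:1
  |U|=5: {0,5,7,8,9}:10  {4,6,7,8,9}:1  {5,6,7,8,9}:5
  |U|=6: {0,5,6,7,8,9}:15  {3,4,6,7,8,9}:1  {4,5,6,7,8,9}:6
  |U|=7: {0,4,5,6,7,8,9}:21  {2,3,4,6,7,8,9}:1  {3,4,5,6,7,8,9}:7
  |U|=8: {0,3,4,5,6,7,8,9}:28  {1,2,3,4,6,7,8,9}:1  {2,3,4,5,6,7,8,9}:8
  start at 0(y): 9
  start at 1(c): 36
sum over floor = 45

45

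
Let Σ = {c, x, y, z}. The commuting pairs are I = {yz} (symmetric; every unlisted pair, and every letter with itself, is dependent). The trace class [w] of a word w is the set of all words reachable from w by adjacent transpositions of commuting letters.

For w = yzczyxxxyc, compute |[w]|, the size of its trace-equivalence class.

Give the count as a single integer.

drop 0:y onto floor
drop 1:z onto floor
drop 2:c onto {0:y, 1:z}
drop 3:z onto {2:c}
drop 4:y onto {2:c}
drop 5:x onto {3:z, 4:y}
drop 6:x onto {5:x}
drop 7:x onto {6:x}
drop 8:y onto {7:x}
drop 9:c onto {8:y}
ground layer = {0:y, 1:z}
drop-orders for the pieces not yet dropped (sum over which currently-grounded one goes next):
  1 to go: {9} 1
  2 to go: {8,9} 1
  3 to go: {7,8,9} 1
  4 to go: {6,7,8,9} 1
  5 to go: {5,6,7,8,9} 1
  6 to go: {3,5,6,7,8,9} 1  {4,5,6,7,8,9} 1
  7 to go: {3,4,5,6,7,8,9} 2
  8 to go: {2,3,4,5,6,7,8,9} 2
  if 0:y drops first: 2 orders
  if 1:z drops first: 2 orders
heap linearizations: 4

4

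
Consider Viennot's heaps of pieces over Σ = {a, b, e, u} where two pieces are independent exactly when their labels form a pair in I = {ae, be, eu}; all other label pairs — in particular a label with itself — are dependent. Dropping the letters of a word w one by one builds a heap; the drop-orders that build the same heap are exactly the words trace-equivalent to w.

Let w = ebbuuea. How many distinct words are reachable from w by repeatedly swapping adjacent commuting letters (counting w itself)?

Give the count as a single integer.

#0=e has no predecessor
#1=b has no predecessor
#2=b depends on [1:b]
#3=u depends on [2:b]
#4=u depends on [3:u]
#5=e depends on [0:e]
#6=a depends on [4:u]
sources: [0:e, 1:b]
N(rest) = Σ N(rest − s) over sources s of rest; N(one piece) = 1:
  size 1 → [5]=1  [6]=1
  size 2 → [0,5]=1  [4,6]=1  [5,6]=2
  size 3 → [0,5,6]=3  [3,4,6]=1  [4,5,6]=3
  size 4 → [0,4,5,6]=6  [2,3,4,6]=1  [3,4,5,6]=4
  size 5 → [0,3,4,5,6]=10  [1,2,3,4,6]=1  [2,3,4,5,6]=5
  first=0(e) contributes 6
  first=1(b) contributes 15
|[w]| = 21

21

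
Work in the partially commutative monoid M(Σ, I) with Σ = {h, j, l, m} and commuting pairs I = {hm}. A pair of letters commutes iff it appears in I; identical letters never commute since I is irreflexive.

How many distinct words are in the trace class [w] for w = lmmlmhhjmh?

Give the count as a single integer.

6

piece 0:l — minimal
piece 1:m rests on {0:l}
piece 2:m rests on {1:m}
piece 3:l rests on {2:m}
piece 4:m rests on {3:l}
piece 5:h rests on {3:l}
piece 6:h rests on {5:h}
piece 7:j rests on {4:m, 6:h}
piece 8:m rests on {7:j}
piece 9:h rests on {7:j}
minimal pieces: {0:l}
ways to finish when only these pieces remain (= sum over removing one remaining piece with nothing left below it):
  1 left: {8}→1  {9}→1
  2 left: {8,9}→2
  3 left: {7,8,9}→2
  4 left: {4,7,8,9}→2  {6,7,8,9}→2
  5 left: {4,6,7,8,9}→4  {5,6,7,8,9}→2
  6 left: {4,5,6,7,8,9}→6
  7 left: {3,4,5,6,7,8,9}→6
  8 left: {2,3,4,5,6,7,8,9}→6
  placing 0:l first → 6 extensions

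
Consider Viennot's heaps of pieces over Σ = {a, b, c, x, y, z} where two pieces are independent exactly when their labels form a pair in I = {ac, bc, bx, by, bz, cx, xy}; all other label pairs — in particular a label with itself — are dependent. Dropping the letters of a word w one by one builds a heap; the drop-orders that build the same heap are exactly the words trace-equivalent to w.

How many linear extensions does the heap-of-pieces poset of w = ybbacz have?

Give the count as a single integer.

0(y) covers ∅
1(b) covers ∅
2(b) covers 1:b
3(a) covers 0:y, 2:b
4(c) covers 0:y
5(z) covers 3:a, 4:c
floor of heap: 0:y, 1:b
completions by unplaced set U, small U first (add the entries for U minus each lowest piece of U):
  |U|=1: {5}:1
  |U|=2: {3,5}:1  {4,5}:1
  |U|=3: {2,3,5}:1  {3,4,5}:2
  |U|=4: {0,3,4,5}:2  {1,2,3,5}:1  {2,3,4,5}:3
  start at 0(y): 4
  start at 1(b): 5
sum over floor = 9

9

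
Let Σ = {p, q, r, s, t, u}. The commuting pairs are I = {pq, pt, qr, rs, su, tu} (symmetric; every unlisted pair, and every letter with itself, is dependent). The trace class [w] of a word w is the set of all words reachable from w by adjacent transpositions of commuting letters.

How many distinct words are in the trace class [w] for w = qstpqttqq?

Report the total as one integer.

7

piece 0:q — minimal
piece 1:s rests on {0:q}
piece 2:t rests on {1:s}
piece 3:p rests on {1:s}
piece 4:q rests on {2:t}
piece 5:t rests on {4:q}
piece 6:t rests on {5:t}
piece 7:q rests on {6:t}
piece 8:q rests on {7:q}
minimal pieces: {0:q}
ways to finish when only these pieces remain (= sum over removing one remaining piece with nothing left below it):
  1 left: {3}→1  {8}→1
  2 left: {3,8}→2  {7,8}→1
  3 left: {3,7,8}→3  {6,7,8}→1
  4 left: {3,6,7,8}→4  {5,6,7,8}→1
  5 left: {3,5,6,7,8}→5  {4,5,6,7,8}→1
  6 left: {2,4,5,6,7,8}→1  {3,4,5,6,7,8}→6
  7 left: {2,3,4,5,6,7,8}→7
  placing 0:q first → 7 extensions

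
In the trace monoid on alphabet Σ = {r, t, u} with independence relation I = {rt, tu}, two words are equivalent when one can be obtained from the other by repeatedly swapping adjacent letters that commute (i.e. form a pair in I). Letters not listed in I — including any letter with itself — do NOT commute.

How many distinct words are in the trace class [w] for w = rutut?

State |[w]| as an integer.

#0=r has no predecessor
#1=u depends on [0:r]
#2=t has no predecessor
#3=u depends on [1:u]
#4=t depends on [2:t]
sources: [0:r, 2:t]
N(rest) = Σ N(rest − s) over sources s of rest; N(one piece) = 1:
  size 1 → [3]=1  [4]=1
  size 2 → [1,3]=1  [2,4]=1  [3,4]=2
  size 3 → [0,1,3]=1  [1,3,4]=3  [2,3,4]=3
  first=0(r) contributes 6
  first=2(t) contributes 4
|[w]| = 10

10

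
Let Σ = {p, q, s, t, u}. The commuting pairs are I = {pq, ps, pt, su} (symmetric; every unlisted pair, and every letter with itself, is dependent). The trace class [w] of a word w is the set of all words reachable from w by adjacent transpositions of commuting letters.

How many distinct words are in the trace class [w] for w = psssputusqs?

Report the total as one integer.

#0=p has no predecessor
#1=s has no predecessor
#2=s depends on [1:s]
#3=s depends on [2:s]
#4=p depends on [0:p]
#5=u depends on [4:p]
#6=t depends on [3:s, 5:u]
#7=u depends on [6:t]
#8=s depends on [6:t]
#9=q depends on [7:u, 8:s]
#10=s depends on [9:q]
sources: [0:p, 1:s]
N(rest) = Σ N(rest − s) over sources s of rest; N(one piece) = 1:
  size 1 → [10]=1
  size 2 → [9,10]=1
  size 3 → [7,9,10]=1  [8,9,10]=1
  size 4 → [7,8,9,10]=2
  size 5 → [6,7,8,9,10]=2
  size 6 → [3,6,7,8,9,10]=2  [5,6,7,8,9,10]=2
  size 7 → [2,3,6,7,8,9,10]=2  [3,5,6,7,8,9,10]=4  [4,5,6,7,8,9,10]=2
  size 8 → [0,4,5,6,7,8,9,10]=2  [1,2,3,6,7,8,9,10]=2  [2,3,5,6,7,8,9,10]=6  [3,4,5,6,7,8,9,10]=6
  size 9 → [0,3,4,5,6,7,8,9,10]=8  [1,2,3,5,6,7,8,9,10]=8  [2,3,4,5,6,7,8,9,10]=12
  first=0(p) contributes 20
  first=1(s) contributes 20
|[w]| = 40

40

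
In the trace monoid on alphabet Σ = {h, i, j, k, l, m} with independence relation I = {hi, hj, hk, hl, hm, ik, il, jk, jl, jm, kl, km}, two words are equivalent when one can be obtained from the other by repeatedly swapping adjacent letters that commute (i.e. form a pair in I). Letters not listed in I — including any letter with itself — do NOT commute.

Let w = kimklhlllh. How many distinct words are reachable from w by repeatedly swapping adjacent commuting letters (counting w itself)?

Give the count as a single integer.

1260

drop 0:k onto floor
drop 1:i onto floor
drop 2:m onto {1:i}
drop 3:k onto {0:k}
drop 4:l onto {2:m}
drop 5:h onto floor
drop 6:l onto {4:l}
drop 7:l onto {6:l}
drop 8:l onto {7:l}
drop 9:h onto {5:h}
ground layer = {0:k, 1:i, 5:h}
drop-orders for the pieces not yet dropped (sum over which currently-grounded one goes next):
  1 to go: {3} 1  {8} 1  {9} 1
  2 to go: {0,3} 1  {3,8} 2  {3,9} 2  {5,9} 1  {7,8} 1  {8,9} 2
  3 to go: {0,3,8} 3  {0,3,9} 3  {3,5,9} 3  {3,7,8} 3  {3,8,9} 6  {5,8,9} 3  {6,7,8} 1  {7,8,9} 3
  4 to go: {0,3,5,9} 6  {0,3,7,8} 6  {0,3,8,9} 12  {3,5,8,9} 12  {3,6,7,8} 4  {3,7,8,9} 12  {4,6,7,8} 1  {5,7,8,9} 6  {6,7,8,9} 4
  5 to go: {0,3,5,8,9} 30  {0,3,6,7,8} 10  {0,3,7,8,9} 30  {2,4,6,7,8} 1  {3,4,6,7,8} 5  {3,5,7,8,9} 30  {3,6,7,8,9} 20  {4,6,7,8,9} 5  {5,6,7,8,9} 10
  6 to go: {0,3,4,6,7,8} 15  {0,3,5,7,8,9} 90  {0,3,6,7,8,9} 60  {1,2,4,6,7,8} 1  {2,3,4,6,7,8} 6  {2,4,6,7,8,9} 6  {3,4,6,7,8,9} 30  {3,5,6,7,8,9} 60  {4,5,6,7,8,9} 15
  7 to go: {0,2,3,4,6,7,8} 21  {0,3,4,6,7,8,9} 105  {0,3,5,6,7,8,9} 210  {1,2,3,4,6,7,8} 7  {1,2,4,6,7,8,9} 7  {2,3,4,6,7,8,9} 42  {2,4,5,6,7,8,9} 21  {3,4,5,6,7,8,9} 105
  8 to go: {0,1,2,3,4,6,7,8} 28  {0,2,3,4,6,7,8,9} 168  {0,3,4,5,6,7,8,9} 420  {1,2,3,4,6,7,8,9} 56  {1,2,4,5,6,7,8,9} 28  {2,3,4,5,6,7,8,9} 168
  if 0:k drops first: 252 orders
  if 1:i drops first: 756 orders
  if 5:h drops first: 252 orders
heap linearizations: 1260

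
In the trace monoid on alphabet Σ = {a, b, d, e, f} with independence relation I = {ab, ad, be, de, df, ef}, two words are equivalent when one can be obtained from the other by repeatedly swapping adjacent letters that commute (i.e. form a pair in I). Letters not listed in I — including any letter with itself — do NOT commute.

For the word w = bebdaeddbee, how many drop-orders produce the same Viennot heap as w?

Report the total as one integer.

drop 0:b onto floor
drop 1:e onto floor
drop 2:b onto {0:b}
drop 3:d onto {2:b}
drop 4:a onto {1:e}
drop 5:e onto {4:a}
drop 6:d onto {3:d}
drop 7:d onto {6:d}
drop 8:b onto {7:d}
drop 9:e onto {5:e}
drop 10:e onto {9:e}
ground layer = {0:b, 1:e}
drop-orders for the pieces not yet dropped (sum over which currently-grounded one goes next):
  1 to go: {8} 1  {10} 1
  2 to go: {7,8} 1  {8,10} 2  {9,10} 1
  3 to go: {5,9,10} 1  {6,7,8} 1  {7,8,10} 3  {8,9,10} 3
  4 to go: {3,6,7,8} 1  {4,5,9,10} 1  {5,8,9,10} 4  {6,7,8,10} 4  {7,8,9,10} 6
  5 to go: {1,4,5,9,10} 1  {2,3,6,7,8} 1  {3,6,7,8,10} 5  {4,5,8,9,10} 5  {5,7,8,9,10} 10  {6,7,8,9,10} 10
  6 to go: {0,2,3,6,7,8} 1  {1,4,5,8,9,10} 6  {2,3,6,7,8,10} 6  {3,6,7,8,9,10} 15  {4,5,7,8,9,10} 15  {5,6,7,8,9,10} 20
  7 to go: {0,2,3,6,7,8,10} 7  {1,4,5,7,8,9,10} 21  {2,3,6,7,8,9,10} 21  {3,5,6,7,8,9,10} 35  {4,5,6,7,8,9,10} 35
  8 to go: {0,2,3,6,7,8,9,10} 28  {1,4,5,6,7,8,9,10} 56  {2,3,5,6,7,8,9,10} 56  {3,4,5,6,7,8,9,10} 70
  9 to go: {0,2,3,5,6,7,8,9,10} 84  {1,3,4,5,6,7,8,9,10} 126  {2,3,4,5,6,7,8,9,10} 126
  if 0:b drops first: 252 orders
  if 1:e drops first: 210 orders
heap linearizations: 462

462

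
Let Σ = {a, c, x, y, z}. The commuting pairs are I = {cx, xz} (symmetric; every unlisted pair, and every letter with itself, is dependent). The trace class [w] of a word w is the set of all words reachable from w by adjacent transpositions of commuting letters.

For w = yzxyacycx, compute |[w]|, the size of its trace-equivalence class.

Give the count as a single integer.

drop 0:y onto floor
drop 1:z onto {0:y}
drop 2:x onto {0:y}
drop 3:y onto {1:z, 2:x}
drop 4:a onto {3:y}
drop 5:c onto {4:a}
drop 6:y onto {5:c}
drop 7:c onto {6:y}
drop 8:x onto {6:y}
ground layer = {0:y}
drop-orders for the pieces not yet dropped (sum over which currently-grounded one goes next):
  1 to go: {7} 1  {8} 1
  2 to go: {7,8} 2
  3 to go: {6,7,8} 2
  4 to go: {5,6,7,8} 2
  5 to go: {4,5,6,7,8} 2
  6 to go: {3,4,5,6,7,8} 2
  7 to go: {1,3,4,5,6,7,8} 2  {2,3,4,5,6,7,8} 2
  if 0:y drops first: 4 orders

4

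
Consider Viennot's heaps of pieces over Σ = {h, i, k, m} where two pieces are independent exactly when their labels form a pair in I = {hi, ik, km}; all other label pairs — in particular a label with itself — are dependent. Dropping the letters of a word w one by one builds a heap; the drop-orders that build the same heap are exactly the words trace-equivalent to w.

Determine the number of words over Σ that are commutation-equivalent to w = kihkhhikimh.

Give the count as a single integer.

piece 0:k — minimal
piece 1:i — minimal
piece 2:h rests on {0:k}
piece 3:k rests on {2:h}
piece 4:h rests on {3:k}
piece 5:h rests on {4:h}
piece 6:i rests on {1:i}
piece 7:k rests on {5:h}
piece 8:i rests on {6:i}
piece 9:m rests on {5:h, 8:i}
piece 10:h rests on {7:k, 9:m}
minimal pieces: {0:k, 1:i}
ways to finish when only these pieces remain (= sum over removing one remaining piece with nothing left below it):
  1 left: {10}→1
  2 left: {7,10}→1  {9,10}→1
  3 left: {7,9,10}→2  {8,9,10}→1
  4 left: {5,7,9,10}→2  {6,8,9,10}→1  {7,8,9,10}→3
  5 left: {1,6,8,9,10}→1  {4,5,7,9,10}→2  {5,7,8,9,10}→5  {6,7,8,9,10}→4
  6 left: {1,6,7,8,9,10}→5  {3,4,5,7,9,10}→2  {4,5,7,8,9,10}→7  {5,6,7,8,9,10}→9
  7 left: {1,5,6,7,8,9,10}→14  {2,3,4,5,7,9,10}→2  {3,4,5,7,8,9,10}→9  {4,5,6,7,8,9,10}→16
  8 left: {0,2,3,4,5,7,9,10}→2  {1,4,5,6,7,8,9,10}→30  {2,3,4,5,7,8,9,10}→11  {3,4,5,6,7,8,9,10}→25
  9 left: {0,2,3,4,5,7,8,9,10}→13  {1,3,4,5,6,7,8,9,10}→55  {2,3,4,5,6,7,8,9,10}→36
  placing 0:k first → 91 extensions
  placing 1:i first → 49 extensions
total linear extensions = 140

140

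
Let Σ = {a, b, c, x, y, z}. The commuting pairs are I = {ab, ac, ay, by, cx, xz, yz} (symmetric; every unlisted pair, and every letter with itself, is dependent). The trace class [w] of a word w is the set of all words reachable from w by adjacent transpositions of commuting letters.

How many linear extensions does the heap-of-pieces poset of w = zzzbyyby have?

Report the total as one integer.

#0=z has no predecessor
#1=z depends on [0:z]
#2=z depends on [1:z]
#3=b depends on [2:z]
#4=y has no predecessor
#5=y depends on [4:y]
#6=b depends on [3:b]
#7=y depends on [5:y]
sources: [0:z, 4:y]
N(rest) = Σ N(rest − s) over sources s of rest; N(one piece) = 1:
  size 1 → [6]=1  [7]=1
  size 2 → [3,6]=1  [5,7]=1  [6,7]=2
  size 3 → [2,3,6]=1  [3,6,7]=3  [4,5,7]=1  [5,6,7]=3
  size 4 → [1,2,3,6]=1  [2,3,6,7]=4  [3,5,6,7]=6  [4,5,6,7]=4
  size 5 → [0,1,2,3,6]=1  [1,2,3,6,7]=5  [2,3,5,6,7]=10  [3,4,5,6,7]=10
  size 6 → [0,1,2,3,6,7]=6  [1,2,3,5,6,7]=15  [2,3,4,5,6,7]=20
  first=0(z) contributes 35
  first=4(y) contributes 21
|[w]| = 56

56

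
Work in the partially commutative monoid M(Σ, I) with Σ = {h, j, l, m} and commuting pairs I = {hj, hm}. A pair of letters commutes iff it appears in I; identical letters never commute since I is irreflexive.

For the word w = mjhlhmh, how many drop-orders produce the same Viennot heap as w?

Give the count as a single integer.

9

0(m) covers ∅
1(j) covers 0:m
2(h) covers ∅
3(l) covers 1:j, 2:h
4(h) covers 3:l
5(m) covers 3:l
6(h) covers 4:h
floor of heap: 0:m, 2:h
completions by unplaced set U, small U first (add the entries for U minus each lowest piece of U):
  |U|=1: {5}:1  {6}:1
  |U|=2: {4,6}:1  {5,6}:2
  |U|=3: {4,5,6}:3
  |U|=4: {3,4,5,6}:3
  |U|=5: {1,3,4,5,6}:3  {2,3,4,5,6}:3
  start at 0(m): 6
  start at 2(h): 3
sum over floor = 9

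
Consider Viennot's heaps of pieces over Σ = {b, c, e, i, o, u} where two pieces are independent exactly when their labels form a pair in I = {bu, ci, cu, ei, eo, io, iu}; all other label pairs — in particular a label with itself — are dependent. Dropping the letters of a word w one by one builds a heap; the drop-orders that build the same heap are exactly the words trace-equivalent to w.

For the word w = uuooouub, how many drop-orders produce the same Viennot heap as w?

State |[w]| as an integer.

0(u) covers ∅
1(u) covers 0:u
2(o) covers 1:u
3(o) covers 2:o
4(o) covers 3:o
5(u) covers 4:o
6(u) covers 5:u
7(b) covers 4:o
floor of heap: 0:u
completions by unplaced set U, small U first (add the entries for U minus each lowest piece of U):
  |U|=1: {6}:1  {7}:1
  |U|=2: {5,6}:1  {6,7}:2
  |U|=3: {5,6,7}:3
  |U|=4: {4,5,6,7}:3
  |U|=5: {3,4,5,6,7}:3
  |U|=6: {2,3,4,5,6,7}:3
  start at 0(u): 3

3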